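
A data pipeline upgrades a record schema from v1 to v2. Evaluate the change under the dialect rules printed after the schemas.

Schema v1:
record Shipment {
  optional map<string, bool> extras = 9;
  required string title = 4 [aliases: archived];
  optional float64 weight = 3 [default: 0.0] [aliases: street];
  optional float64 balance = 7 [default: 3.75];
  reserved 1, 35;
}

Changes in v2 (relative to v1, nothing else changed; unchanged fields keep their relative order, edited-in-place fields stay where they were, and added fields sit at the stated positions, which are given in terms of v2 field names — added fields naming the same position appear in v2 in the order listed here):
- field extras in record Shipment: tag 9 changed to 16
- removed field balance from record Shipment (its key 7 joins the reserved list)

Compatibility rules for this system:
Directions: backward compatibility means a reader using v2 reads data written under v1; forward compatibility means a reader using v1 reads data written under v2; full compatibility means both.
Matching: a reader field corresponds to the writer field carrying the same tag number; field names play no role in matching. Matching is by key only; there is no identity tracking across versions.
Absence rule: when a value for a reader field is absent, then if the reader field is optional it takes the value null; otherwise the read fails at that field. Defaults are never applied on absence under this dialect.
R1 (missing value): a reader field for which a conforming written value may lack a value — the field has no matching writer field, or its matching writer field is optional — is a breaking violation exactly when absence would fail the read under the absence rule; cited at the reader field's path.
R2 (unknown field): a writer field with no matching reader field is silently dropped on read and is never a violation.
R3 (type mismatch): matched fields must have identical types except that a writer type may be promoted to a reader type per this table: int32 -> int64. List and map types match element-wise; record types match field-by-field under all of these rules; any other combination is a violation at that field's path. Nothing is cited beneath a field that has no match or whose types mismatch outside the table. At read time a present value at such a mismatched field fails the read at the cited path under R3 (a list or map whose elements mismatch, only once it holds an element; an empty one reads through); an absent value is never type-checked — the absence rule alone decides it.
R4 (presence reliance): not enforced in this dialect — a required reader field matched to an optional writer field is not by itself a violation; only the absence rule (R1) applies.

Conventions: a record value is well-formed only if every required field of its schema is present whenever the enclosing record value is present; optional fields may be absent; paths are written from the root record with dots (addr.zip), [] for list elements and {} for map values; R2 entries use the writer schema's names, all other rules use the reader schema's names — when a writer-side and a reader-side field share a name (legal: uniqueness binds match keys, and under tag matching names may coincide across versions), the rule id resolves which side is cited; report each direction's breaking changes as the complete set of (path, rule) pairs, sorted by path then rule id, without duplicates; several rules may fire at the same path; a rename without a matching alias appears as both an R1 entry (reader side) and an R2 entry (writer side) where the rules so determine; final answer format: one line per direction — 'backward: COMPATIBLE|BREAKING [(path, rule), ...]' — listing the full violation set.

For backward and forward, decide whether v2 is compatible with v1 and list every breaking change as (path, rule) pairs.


each type pair in Shipment: writer, then reader
backward pass over Shipment, reader schema v2, writer schema v1:
  extras has no writer counterpart
  title: string -> string, writer required; from title
  weight: float64 -> float64, writer optional; from weight
  writer field extras has no reader counterpart
  writer field balance has no reader counterpart
  nothing fires on Shipment: backward is COMPATIBLE
forward pass over Shipment, reader schema v1, writer schema v2:
  extras has no writer counterpart
  title: string -> string, writer required; from title
  weight: float64 -> float64, writer optional; from weight
  balance has no writer counterpart
  writer field extras has no reader counterpart
  nothing fires on Shipment: forward is COMPATIBLE

backward: COMPATIBLE []; forward: COMPATIBLE []


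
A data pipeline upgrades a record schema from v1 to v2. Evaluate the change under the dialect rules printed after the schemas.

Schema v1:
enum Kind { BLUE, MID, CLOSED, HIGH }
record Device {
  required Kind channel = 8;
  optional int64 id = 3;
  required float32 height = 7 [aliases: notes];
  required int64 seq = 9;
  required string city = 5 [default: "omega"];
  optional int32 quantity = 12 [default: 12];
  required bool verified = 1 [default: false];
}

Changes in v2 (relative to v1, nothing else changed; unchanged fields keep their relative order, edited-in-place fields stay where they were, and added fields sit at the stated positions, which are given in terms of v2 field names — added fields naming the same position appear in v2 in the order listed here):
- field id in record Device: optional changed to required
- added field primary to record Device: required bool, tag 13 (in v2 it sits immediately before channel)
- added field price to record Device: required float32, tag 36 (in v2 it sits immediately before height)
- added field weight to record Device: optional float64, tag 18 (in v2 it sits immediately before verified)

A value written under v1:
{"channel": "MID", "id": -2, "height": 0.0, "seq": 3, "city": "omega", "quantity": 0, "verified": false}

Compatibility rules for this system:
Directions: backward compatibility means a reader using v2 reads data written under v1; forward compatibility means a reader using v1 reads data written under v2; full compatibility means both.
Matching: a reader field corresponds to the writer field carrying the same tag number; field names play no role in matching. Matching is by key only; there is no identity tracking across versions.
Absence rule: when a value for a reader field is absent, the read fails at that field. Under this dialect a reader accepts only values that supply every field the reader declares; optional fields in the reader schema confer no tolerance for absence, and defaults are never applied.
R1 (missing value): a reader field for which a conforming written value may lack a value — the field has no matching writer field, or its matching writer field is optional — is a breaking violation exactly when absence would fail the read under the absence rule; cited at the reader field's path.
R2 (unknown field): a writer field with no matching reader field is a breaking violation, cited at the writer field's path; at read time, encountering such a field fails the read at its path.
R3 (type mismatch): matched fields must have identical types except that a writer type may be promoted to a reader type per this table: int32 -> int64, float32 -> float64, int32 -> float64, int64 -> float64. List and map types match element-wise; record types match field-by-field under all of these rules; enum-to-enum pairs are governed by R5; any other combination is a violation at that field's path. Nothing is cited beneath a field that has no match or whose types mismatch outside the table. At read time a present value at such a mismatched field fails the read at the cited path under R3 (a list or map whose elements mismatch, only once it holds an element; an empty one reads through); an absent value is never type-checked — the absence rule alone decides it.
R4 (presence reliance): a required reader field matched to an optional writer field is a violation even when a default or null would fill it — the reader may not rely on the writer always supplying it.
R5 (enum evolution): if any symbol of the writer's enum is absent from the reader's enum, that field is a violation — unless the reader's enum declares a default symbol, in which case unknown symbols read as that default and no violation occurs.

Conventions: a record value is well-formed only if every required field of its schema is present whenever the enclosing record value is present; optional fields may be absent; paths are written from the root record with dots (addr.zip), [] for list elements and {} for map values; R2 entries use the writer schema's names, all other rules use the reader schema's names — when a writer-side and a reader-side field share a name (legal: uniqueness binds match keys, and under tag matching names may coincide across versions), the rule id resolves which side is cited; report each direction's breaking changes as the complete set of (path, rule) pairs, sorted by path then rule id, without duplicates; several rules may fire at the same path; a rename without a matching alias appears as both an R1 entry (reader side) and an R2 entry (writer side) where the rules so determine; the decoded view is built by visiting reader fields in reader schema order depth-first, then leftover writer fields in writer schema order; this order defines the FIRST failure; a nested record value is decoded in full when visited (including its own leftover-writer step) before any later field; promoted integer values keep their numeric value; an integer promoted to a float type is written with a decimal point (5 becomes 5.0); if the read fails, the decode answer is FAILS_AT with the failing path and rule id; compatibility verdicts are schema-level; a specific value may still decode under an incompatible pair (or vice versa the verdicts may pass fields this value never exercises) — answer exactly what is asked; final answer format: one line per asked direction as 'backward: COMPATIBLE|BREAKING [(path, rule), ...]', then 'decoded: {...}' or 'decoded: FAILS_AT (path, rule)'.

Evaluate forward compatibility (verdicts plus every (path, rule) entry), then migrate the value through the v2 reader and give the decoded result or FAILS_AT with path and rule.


forward: BREAKING [(price, R2), (primary, R2), (quantity, R1), (weight, R2)]; decoded: FAILS_AT (primary, R1)

in Device below, arrows point writer -> reader
forward analysis of Device with v1 as reader and v2 as writer:
  writer required, Kind -> Kind: reader channel maps from writer channel
  writer required, int64 -> int64: reader id maps from writer id
  writer required, float32 -> float32: reader height maps from writer height
  writer required, int64 -> int64: reader seq maps from writer seq
  writer required, string -> string: reader city maps from writer city
  writer optional, int32 -> int32: reader quantity maps from writer quantity
  writer required, bool -> bool: reader verified maps from writer verified
  writer primary: unknown to reader
  writer price: unknown to reader
  writer weight: unknown to reader
  R2 fires at price
  R2 fires at primary
  R1 fires at quantity
  R2 fires at weight
  => forward: BREAKING (4)
decode walk for Device under reader schema v2:
  read fails at primary under R1 (no fill)
  => FAILS_AT (primary, R1)


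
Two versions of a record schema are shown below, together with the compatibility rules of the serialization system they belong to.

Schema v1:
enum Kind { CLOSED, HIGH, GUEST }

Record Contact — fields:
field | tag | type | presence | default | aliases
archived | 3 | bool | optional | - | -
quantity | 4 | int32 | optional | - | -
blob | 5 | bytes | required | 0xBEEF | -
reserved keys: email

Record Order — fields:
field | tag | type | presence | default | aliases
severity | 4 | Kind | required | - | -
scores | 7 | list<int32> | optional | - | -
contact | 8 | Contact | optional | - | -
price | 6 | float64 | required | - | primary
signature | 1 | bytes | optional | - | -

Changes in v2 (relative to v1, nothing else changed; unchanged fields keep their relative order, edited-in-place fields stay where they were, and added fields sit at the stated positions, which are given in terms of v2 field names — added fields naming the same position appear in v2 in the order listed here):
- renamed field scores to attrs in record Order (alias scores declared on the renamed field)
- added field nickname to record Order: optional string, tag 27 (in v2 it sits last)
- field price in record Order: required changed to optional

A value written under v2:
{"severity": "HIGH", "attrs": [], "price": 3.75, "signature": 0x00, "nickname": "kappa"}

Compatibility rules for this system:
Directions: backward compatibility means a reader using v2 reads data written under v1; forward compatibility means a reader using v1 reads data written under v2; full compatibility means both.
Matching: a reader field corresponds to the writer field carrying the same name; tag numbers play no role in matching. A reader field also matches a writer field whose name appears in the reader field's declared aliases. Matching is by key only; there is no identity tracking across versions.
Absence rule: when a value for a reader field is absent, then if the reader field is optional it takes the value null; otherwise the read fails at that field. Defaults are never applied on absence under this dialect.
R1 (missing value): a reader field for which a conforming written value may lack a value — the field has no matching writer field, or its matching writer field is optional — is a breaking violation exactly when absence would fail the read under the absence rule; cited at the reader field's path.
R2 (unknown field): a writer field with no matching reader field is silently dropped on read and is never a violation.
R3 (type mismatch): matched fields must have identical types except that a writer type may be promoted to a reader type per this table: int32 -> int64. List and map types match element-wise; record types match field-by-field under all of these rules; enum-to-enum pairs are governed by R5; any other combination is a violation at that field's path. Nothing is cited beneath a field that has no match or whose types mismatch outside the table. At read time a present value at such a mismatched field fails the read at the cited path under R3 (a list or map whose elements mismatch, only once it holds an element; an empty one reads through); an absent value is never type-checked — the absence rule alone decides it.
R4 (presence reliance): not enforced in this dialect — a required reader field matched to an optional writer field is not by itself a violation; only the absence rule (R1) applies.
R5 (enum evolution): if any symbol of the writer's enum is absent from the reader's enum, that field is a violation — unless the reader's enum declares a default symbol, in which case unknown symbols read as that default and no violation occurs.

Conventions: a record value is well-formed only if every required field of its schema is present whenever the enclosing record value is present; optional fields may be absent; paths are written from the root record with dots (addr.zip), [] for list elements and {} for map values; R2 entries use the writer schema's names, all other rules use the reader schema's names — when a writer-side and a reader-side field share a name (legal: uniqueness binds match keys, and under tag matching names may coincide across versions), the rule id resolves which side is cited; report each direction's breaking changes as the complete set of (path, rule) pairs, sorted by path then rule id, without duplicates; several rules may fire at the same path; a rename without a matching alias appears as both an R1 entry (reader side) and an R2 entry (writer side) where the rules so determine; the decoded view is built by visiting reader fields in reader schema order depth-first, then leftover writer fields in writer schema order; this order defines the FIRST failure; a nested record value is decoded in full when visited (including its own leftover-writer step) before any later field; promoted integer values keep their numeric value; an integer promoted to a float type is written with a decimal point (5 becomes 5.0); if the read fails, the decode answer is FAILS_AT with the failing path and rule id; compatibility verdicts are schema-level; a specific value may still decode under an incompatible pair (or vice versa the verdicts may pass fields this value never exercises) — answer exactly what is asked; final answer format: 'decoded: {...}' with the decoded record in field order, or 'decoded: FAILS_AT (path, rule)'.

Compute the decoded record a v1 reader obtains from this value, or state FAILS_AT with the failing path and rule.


the writer's type comes first in each Order pair
decode walk for Order under reader schema v1:
  severity := "HIGH"
  scores := null (not supplied -> null)
  contact := null (not supplied -> null)
  price := 3.75
  signature := 0x00
  writer attrs: unmatched, discarded
  writer nickname: unmatched, discarded
  => decoded: {"severity": "HIGH", "scores": null, "contact": null, "price": 3.75, "signature": 0x00}
the rest of the Order diff is inert for this question:
  added field nickname to record Order: optional string, tag 27 (in v2 it sits last) -> fires no rule on Order under this dialect and leaves the result unchanged
  field price in record Order: required changed to optional -> changes Order's schema-level verdicts only — the decode of this value is the same

decoded: {"severity": "HIGH", "scores": null, "contact": null, "price": 3.75, "signature": 0x00}


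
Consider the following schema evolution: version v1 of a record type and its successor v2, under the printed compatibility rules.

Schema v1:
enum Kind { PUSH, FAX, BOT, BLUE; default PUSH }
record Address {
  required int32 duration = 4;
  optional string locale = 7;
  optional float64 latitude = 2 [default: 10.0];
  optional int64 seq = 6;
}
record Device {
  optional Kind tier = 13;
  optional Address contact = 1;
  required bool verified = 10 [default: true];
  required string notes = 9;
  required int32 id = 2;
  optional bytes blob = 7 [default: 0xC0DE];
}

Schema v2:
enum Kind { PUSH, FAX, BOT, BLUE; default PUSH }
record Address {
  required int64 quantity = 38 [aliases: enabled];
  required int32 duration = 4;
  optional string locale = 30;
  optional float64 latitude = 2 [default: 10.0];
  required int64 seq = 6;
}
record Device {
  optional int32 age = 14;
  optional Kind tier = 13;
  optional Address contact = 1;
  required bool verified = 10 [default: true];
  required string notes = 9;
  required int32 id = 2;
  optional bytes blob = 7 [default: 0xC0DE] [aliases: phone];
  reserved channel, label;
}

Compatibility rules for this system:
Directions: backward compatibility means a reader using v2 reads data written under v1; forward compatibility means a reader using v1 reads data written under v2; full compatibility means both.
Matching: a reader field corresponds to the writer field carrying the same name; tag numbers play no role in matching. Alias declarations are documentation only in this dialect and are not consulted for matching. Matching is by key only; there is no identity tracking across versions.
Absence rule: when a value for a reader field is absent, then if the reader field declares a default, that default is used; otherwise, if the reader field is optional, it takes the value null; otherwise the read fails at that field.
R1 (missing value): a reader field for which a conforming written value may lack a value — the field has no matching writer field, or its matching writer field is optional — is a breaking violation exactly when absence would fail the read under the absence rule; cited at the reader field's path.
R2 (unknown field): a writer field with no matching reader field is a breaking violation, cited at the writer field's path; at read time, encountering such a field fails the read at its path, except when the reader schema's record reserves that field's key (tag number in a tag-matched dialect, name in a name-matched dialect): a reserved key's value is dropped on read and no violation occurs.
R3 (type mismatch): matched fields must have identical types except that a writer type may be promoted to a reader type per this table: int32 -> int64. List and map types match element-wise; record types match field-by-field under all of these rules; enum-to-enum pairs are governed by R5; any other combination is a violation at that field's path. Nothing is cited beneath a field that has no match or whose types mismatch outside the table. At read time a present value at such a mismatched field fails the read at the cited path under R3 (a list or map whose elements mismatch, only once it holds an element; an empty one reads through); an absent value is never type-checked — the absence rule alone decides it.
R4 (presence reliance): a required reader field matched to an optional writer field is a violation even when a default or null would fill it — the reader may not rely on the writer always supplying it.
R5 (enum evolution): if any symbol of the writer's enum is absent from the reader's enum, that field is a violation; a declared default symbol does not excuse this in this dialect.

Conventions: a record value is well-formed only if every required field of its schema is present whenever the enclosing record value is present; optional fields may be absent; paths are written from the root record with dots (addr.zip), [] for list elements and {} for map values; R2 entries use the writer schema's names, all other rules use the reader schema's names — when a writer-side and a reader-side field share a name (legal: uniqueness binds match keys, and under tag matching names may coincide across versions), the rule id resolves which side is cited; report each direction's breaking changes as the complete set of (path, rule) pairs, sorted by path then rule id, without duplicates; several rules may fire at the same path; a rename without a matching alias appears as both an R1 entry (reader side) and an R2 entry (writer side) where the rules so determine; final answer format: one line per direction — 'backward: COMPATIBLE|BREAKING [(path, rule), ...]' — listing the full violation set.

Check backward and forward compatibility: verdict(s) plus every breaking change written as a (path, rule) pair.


the writer's type comes first in each Device pair
backward pass over Device, reader schema v2, writer schema v1:
  no writer field matches reader age
  tier <- tier (Kind -> Kind, writer optional)
  contact <- contact (Address -> Address, writer optional)
  verified <- verified (bool -> bool, writer required)
  notes <- notes (string -> string, writer required)
  id <- id (int32 -> int32, writer required)
  blob <- blob (bytes -> bytes, writer optional)
  no writer field matches reader contact.quantity
  contact.duration <- contact.duration (int32 -> int32, writer required)
  contact.locale <- contact.locale (string -> string, writer optional)
  contact.latitude <- contact.latitude (float64 -> float64, writer optional)
  contact.seq <- contact.seq (int64 -> int64, writer optional)
  R1 fires at contact.quantity
  R1 fires at contact.seq
  R4 fires at contact.seq
  backward on Device therefore BREAKING (3)
forward pass over Device, reader schema v1, writer schema v2:
  tier <- tier (Kind -> Kind, writer optional)
  contact <- contact (Address -> Address, writer optional)
  verified <- verified (bool -> bool, writer required)
  notes <- notes (string -> string, writer required)
  id <- id (int32 -> int32, writer required)
  blob <- blob (bytes -> bytes, writer optional)
  age (writer side), unknown to reader
  contact.duration <- contact.duration (int32 -> int32, writer required)
  contact.locale <- contact.locale (string -> string, writer optional)
  contact.latitude <- contact.latitude (float64 -> float64, writer optional)
  contact.seq <- contact.seq (int64 -> int64, writer required)
  contact.quantity (writer side), unknown to reader
  R2 fires at age
  R2 fires at contact.quantity
  forward on Device therefore BREAKING (2)

backward: BREAKING [(contact.quantity, R1), (contact.seq, R1), (contact.seq, R4)]; forward: BREAKING [(age, R2), (contact.quantity, R2)]


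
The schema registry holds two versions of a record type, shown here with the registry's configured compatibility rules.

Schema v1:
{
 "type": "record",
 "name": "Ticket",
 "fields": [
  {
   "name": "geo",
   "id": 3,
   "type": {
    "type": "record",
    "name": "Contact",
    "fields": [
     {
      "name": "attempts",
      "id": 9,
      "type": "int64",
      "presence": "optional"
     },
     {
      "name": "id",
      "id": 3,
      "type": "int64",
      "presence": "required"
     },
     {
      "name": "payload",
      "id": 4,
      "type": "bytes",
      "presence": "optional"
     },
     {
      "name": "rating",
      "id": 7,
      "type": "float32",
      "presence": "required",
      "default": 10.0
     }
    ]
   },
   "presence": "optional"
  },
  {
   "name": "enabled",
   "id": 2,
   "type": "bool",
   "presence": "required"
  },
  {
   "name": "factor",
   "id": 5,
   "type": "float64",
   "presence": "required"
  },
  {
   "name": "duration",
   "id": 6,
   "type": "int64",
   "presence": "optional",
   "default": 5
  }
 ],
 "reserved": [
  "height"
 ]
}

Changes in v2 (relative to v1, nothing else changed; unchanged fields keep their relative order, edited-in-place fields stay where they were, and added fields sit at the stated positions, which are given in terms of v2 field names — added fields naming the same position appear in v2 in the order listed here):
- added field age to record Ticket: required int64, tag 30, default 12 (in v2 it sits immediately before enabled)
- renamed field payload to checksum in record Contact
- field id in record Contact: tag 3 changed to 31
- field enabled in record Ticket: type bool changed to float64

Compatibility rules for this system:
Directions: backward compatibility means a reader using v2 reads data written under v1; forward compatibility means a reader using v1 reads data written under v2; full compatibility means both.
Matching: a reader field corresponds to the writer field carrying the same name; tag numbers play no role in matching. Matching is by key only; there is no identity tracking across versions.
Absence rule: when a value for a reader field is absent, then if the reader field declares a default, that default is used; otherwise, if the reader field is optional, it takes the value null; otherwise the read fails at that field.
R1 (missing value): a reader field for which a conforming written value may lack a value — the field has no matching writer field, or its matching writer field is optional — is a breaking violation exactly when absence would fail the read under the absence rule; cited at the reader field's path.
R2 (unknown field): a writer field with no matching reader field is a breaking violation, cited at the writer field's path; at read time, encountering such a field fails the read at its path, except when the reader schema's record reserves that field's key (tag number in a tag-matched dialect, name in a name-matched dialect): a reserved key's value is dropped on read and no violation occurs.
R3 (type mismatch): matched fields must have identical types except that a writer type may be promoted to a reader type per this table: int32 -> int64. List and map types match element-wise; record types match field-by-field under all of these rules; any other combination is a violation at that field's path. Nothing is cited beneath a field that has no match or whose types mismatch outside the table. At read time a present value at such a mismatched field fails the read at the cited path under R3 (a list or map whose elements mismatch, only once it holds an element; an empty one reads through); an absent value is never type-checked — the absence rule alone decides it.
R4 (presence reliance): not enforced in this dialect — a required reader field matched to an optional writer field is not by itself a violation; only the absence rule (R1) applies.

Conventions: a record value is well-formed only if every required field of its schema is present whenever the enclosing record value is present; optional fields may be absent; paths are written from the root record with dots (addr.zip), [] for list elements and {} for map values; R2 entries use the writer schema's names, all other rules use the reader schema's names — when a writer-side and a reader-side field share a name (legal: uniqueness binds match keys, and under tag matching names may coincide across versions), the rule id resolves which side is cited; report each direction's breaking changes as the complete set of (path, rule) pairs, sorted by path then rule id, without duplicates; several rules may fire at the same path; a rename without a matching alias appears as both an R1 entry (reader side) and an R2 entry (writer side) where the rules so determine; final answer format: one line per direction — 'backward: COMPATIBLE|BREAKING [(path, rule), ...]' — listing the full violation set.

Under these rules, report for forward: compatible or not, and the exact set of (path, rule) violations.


forward: BREAKING [(age, R2), (enabled, R3), (geo.checksum, R2)]

each type pair in Ticket: writer, then reader
forward pass over Ticket, reader schema v1, writer schema v2:
  geo: Contact -> Contact, writer optional; from geo
  enabled: float64 -> bool, writer required; from enabled
  factor: float64 -> float64, writer required; from factor
  duration: int64 -> int64, writer optional; from duration
  writer field age has no reader counterpart
  geo.attempts: int64 -> int64, writer optional; from geo.attempts
  geo.id: int64 -> int64, writer required; from geo.id
  geo.payload: no writer match
  geo.rating: float32 -> float32, writer required; from geo.rating
  writer field geo.checksum has no reader counterpart
  rule R2 violated at age
  rule R3 violated at enabled
  rule R2 violated at geo.checksum
  => 3 violation(s): forward is BREAKING for Ticket
diffs on Ticket not affecting the asked answer:
  field id in record Contact: tag 3 changed to 31 -> no rule fires on it in Ticket's dialect; the asked verdict holds


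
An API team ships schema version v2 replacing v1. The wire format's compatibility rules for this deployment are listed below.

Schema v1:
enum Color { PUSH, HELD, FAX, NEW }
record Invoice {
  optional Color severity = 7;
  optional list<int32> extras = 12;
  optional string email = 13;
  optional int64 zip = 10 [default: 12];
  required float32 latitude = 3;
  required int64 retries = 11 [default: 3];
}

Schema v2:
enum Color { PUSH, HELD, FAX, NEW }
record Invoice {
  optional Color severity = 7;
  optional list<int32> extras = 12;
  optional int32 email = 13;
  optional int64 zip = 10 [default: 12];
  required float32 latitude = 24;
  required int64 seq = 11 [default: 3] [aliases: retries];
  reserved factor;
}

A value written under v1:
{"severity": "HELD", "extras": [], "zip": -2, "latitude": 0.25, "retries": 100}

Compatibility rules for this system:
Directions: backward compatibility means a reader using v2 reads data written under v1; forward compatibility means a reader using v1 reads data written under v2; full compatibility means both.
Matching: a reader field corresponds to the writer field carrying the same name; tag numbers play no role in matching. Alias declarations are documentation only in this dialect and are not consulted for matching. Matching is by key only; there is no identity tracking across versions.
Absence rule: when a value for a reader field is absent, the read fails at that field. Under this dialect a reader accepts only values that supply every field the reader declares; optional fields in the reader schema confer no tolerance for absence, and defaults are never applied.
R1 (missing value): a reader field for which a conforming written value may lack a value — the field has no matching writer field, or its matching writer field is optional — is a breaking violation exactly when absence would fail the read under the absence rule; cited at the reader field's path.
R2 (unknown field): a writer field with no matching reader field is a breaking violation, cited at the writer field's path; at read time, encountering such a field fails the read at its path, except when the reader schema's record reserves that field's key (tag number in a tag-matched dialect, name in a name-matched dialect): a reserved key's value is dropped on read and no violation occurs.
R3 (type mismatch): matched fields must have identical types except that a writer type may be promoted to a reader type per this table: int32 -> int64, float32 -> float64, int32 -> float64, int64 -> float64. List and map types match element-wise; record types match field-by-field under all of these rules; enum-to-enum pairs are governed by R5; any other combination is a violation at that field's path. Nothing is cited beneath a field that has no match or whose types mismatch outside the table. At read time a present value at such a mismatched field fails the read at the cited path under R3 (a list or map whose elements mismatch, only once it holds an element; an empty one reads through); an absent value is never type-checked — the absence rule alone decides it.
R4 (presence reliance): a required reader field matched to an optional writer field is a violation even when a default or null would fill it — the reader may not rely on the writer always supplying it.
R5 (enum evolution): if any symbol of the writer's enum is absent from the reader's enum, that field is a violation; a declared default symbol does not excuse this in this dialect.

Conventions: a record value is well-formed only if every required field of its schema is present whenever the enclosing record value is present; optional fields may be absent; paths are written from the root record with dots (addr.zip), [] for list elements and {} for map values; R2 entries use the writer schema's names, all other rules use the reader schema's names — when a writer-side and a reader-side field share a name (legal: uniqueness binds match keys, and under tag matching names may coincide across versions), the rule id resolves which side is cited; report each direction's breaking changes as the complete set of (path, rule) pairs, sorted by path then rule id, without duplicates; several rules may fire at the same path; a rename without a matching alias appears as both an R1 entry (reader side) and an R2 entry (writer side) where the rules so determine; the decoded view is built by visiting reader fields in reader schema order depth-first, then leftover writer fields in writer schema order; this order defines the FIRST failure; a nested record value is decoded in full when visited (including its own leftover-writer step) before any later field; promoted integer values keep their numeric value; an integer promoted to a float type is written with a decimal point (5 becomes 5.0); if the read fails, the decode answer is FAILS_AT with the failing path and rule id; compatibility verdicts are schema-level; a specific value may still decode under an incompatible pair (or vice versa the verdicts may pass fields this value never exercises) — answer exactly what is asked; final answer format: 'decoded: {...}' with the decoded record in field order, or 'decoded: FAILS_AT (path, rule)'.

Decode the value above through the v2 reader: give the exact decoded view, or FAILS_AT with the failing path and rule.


decoded: FAILS_AT (email, R1)

the writer's type comes first in each Invoice pair
decoding the Invoice value with the v2 reader:
  severity := "HELD"
  extras := []
  read fails at email under R1 (no fill)
  => FAILS_AT (email, R1)
remaining Invoice differences; none change what is asked:
  renamed field retries to seq in record Invoice (alias retries declared on the renamed field) -> changes Invoice's schema-level verdicts only — the decode of this value is the same
  field latitude in record Invoice: tag 3 changed to 24 -> triggers nothing under the printed rules; the Invoice answer is the same either way


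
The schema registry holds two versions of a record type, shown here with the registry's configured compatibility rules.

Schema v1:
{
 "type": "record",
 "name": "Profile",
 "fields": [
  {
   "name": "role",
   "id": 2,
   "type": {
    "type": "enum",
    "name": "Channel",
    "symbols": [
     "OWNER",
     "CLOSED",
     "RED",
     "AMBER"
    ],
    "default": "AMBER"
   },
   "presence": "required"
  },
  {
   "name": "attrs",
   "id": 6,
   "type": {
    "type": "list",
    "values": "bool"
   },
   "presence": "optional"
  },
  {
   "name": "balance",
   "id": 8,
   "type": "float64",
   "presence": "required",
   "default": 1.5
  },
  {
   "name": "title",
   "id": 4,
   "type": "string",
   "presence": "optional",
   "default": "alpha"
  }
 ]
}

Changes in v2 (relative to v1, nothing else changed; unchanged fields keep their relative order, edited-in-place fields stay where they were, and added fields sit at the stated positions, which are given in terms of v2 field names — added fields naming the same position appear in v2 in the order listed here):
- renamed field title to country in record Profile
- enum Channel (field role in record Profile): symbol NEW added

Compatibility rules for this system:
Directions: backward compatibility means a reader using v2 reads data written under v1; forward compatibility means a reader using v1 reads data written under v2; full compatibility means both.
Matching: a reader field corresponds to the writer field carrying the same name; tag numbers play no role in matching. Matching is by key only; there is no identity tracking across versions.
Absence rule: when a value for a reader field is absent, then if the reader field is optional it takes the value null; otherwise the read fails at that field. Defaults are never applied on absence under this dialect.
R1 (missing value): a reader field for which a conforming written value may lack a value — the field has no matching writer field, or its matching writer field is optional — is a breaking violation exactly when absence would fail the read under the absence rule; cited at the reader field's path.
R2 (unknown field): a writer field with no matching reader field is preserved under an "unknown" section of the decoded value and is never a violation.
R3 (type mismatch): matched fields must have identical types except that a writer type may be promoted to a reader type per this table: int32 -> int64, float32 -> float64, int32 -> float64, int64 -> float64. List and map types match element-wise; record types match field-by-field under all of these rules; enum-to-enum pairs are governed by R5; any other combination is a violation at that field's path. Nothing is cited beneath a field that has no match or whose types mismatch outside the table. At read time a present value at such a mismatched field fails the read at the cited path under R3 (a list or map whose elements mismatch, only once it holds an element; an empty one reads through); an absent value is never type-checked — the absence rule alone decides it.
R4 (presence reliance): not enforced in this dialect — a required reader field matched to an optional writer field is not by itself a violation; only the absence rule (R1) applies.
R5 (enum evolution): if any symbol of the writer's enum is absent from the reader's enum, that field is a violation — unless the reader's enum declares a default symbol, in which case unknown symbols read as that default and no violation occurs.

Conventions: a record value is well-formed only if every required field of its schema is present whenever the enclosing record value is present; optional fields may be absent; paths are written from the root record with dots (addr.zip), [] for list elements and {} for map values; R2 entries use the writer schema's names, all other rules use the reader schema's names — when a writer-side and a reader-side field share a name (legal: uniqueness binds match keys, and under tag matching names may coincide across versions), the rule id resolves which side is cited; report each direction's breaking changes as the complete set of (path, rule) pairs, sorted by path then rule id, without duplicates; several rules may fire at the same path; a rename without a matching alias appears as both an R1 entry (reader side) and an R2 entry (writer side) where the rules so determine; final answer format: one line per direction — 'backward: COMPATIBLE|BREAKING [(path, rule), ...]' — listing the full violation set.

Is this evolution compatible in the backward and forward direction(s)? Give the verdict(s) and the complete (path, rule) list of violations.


backward: COMPATIBLE []; forward: COMPATIBLE []

in Profile below, arrows point writer -> reader
backward on Profile — v2 reading data written by v1:
  role <- role (Channel -> Channel, writer required)
  attrs <- attrs (list<bool> -> list<bool>, writer optional)
  balance <- balance (float64 -> float64, writer required)
  country: no writer-side match
  writer title: unknown to reader
  => backward: COMPATIBLE
forward on Profile — v1 reading data written by v2:
  role <- role (Channel -> Channel, writer required)
  attrs <- attrs (list<bool> -> list<bool>, writer optional)
  balance <- balance (float64 -> float64, writer required)
  title: no writer-side match
  writer country: unknown to reader
  => forward: COMPATIBLE
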